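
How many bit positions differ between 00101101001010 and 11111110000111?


XOR: 11010011001101
Count of 1s: 8

8


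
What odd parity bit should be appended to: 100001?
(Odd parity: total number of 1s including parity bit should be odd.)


Number of 1s in data: 2
Parity bit: 1

1


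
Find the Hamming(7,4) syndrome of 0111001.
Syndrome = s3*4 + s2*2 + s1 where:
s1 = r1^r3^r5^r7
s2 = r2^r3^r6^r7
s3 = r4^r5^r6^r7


s1=0, s2=1, s3=0

Syndrome = 2 (error at position 2)


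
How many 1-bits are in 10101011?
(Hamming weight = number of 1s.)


Counting 1s in 10101011

5


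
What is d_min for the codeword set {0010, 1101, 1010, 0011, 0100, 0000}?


Comparing all pairs, minimum distance: 1
Can detect 0 errors, correct 0 errors

1


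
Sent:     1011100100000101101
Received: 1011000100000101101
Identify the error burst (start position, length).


XOR: 0000100000000000000

Burst at position 4, length 1


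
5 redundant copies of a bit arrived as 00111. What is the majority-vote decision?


Ones: 3 out of 5
Threshold: 3

1 (3/5 voted 1)


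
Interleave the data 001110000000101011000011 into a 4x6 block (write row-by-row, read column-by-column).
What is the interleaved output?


Matrix:
  001110
  000000
  101011
  000011
Read columns: 001000001010100010110011

001000001010100010110011


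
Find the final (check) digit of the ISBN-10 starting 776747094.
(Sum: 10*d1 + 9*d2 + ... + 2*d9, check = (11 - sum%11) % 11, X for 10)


Weighted sum: 324
324 mod 11 = 5

Check digit: 6


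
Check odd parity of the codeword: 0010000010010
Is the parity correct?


Number of 1s: 3

Yes, parity is correct (3 ones)


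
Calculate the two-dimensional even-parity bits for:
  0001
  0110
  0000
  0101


Row parities: 1000
Column parities: 0010

Row P: 1000, Col P: 0010, Corner: 1


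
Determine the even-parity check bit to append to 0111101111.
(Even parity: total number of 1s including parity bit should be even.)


Number of 1s in data: 8
Parity bit: 0

0


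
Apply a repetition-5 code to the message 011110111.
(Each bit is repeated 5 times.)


Each bit -> 5 copies

000001111111111111111111100000111111111111111


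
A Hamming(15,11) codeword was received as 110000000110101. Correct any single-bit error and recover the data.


Syndrome = 0: no error detected

Data: 00000110101 (no errors)


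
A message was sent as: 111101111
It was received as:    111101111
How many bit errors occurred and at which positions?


XOR: 000000000

0 errors (received matches sent)


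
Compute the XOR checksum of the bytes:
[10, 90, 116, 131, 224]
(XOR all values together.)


XOR chain: 10 ^ 90 ^ 116 ^ 131 ^ 224 = 71

71


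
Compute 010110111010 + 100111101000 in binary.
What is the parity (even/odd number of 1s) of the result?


010110111010 = 1466
100111101000 = 2536
Sum = 4002 = 111110100010
1s count = 7

odd parity (7 ones in 111110100010)


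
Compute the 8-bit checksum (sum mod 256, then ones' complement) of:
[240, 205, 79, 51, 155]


Sum = 730 mod 256 = 218
Complement = 37

37


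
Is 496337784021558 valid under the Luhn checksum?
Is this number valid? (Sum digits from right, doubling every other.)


Luhn sum = 69
69 mod 10 = 9

Invalid (Luhn sum mod 10 = 9)


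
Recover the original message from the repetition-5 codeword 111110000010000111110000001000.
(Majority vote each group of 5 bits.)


Groups: 11111, 00000, 10000, 11111, 00000, 01000
Majority votes: 100100

100100


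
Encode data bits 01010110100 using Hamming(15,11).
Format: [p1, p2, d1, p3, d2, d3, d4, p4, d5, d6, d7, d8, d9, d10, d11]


Parity bits: p1=0, p2=1, p3=1, p4=1

010110110110100


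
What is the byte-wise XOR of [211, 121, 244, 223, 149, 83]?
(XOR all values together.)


XOR chain: 211 ^ 121 ^ 244 ^ 223 ^ 149 ^ 83 = 71

71


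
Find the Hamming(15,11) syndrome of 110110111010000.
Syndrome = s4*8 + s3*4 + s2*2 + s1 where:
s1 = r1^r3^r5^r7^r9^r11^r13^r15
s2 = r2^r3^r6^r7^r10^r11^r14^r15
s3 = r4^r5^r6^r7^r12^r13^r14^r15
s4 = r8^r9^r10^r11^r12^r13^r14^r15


s1=1, s2=1, s3=1, s4=1

Syndrome = 15 (error at position 15)


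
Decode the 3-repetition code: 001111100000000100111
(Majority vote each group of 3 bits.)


Groups: 001, 111, 100, 000, 000, 100, 111
Majority votes: 0100001

0100001


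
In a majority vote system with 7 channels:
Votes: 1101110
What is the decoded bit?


Ones: 5 out of 7
Threshold: 4

1 (5/7 voted 1)


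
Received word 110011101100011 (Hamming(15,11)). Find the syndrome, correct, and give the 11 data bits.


Syndrome = 5: error at position 5

Data: 00111100011 (corrected bit 5)


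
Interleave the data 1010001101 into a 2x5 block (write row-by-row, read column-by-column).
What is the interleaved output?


Matrix:
  10100
  01101
Read columns: 1001110001

1001110001


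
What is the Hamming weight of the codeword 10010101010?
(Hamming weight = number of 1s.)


Counting 1s in 10010101010

5


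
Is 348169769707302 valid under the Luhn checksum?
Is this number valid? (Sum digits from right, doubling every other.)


Luhn sum = 70
70 mod 10 = 0

Valid (Luhn sum mod 10 = 0)


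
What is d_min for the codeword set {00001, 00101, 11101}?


Comparing all pairs, minimum distance: 1
Can detect 0 errors, correct 0 errors

1


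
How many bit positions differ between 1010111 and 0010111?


XOR: 1000000
Count of 1s: 1

1


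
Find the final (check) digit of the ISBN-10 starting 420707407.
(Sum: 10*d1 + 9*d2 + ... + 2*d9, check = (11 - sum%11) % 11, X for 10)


Weighted sum: 172
172 mod 11 = 7

Check digit: 4


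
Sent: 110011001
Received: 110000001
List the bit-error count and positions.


XOR: 000011000

2 error(s) at position(s): 4, 5


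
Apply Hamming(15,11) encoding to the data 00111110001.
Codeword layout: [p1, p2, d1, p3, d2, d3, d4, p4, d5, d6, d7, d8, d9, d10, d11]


Parity bits: p1=0, p2=1, p3=1, p4=0

010101101110001


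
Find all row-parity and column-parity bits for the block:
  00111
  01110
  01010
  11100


Row parities: 1101
Column parities: 11111

Row P: 1101, Col P: 11111, Corner: 1


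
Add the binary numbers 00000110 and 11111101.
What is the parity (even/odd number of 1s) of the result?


00000110 = 6
11111101 = 253
Sum = 259 = 100000011
1s count = 3

odd parity (3 ones in 100000011)


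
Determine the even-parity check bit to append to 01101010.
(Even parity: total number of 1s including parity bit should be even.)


Number of 1s in data: 4
Parity bit: 0

0


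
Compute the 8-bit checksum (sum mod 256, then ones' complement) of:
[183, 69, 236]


Sum = 488 mod 256 = 232
Complement = 23

23


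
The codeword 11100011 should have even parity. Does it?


Number of 1s: 5

No, parity error (5 ones)


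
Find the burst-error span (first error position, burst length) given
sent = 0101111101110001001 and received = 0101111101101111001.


XOR: 0000000000011110000

Burst at position 11, length 4


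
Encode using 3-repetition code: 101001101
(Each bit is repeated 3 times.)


Each bit -> 3 copies

111000111000000111111000111


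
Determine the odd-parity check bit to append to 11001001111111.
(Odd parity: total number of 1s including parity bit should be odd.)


Number of 1s in data: 10
Parity bit: 1

1


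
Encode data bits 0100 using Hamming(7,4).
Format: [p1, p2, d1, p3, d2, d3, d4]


Parity bits: p1=1, p2=0, p3=1

1001100


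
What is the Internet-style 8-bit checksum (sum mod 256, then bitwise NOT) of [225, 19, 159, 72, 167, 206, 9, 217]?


Sum = 1074 mod 256 = 50
Complement = 205

205


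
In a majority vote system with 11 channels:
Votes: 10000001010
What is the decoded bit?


Ones: 3 out of 11
Threshold: 6

0 (3/11 voted 1)


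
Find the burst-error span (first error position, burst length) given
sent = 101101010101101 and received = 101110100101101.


XOR: 000011110000000

Burst at position 4, length 4


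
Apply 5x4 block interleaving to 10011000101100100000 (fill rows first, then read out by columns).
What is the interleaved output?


Matrix:
  1001
  1000
  1011
  0010
  0000
Read columns: 11100000000011010100

11100000000011010100


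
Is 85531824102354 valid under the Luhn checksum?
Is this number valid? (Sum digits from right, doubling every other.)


Luhn sum = 48
48 mod 10 = 8

Invalid (Luhn sum mod 10 = 8)


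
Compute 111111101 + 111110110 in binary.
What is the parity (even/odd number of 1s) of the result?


111111101 = 509
111110110 = 502
Sum = 1011 = 1111110011
1s count = 8

even parity (8 ones in 1111110011)


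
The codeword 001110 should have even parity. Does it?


Number of 1s: 3

No, parity error (3 ones)


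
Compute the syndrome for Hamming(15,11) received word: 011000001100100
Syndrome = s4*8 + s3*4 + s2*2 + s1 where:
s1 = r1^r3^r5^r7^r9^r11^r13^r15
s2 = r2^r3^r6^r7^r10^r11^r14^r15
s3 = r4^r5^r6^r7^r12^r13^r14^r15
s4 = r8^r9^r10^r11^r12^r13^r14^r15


s1=1, s2=1, s3=1, s4=1

Syndrome = 15 (error at position 15)


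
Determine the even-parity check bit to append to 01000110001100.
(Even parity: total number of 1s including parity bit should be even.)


Number of 1s in data: 5
Parity bit: 1

1


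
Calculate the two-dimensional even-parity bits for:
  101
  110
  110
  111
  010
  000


Row parities: 000110
Column parities: 000

Row P: 000110, Col P: 000, Corner: 0


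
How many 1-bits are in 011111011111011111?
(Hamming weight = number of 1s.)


Counting 1s in 011111011111011111

15


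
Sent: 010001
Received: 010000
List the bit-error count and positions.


XOR: 000001

1 error(s) at position(s): 5


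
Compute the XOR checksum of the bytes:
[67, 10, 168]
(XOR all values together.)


XOR chain: 67 ^ 10 ^ 168 = 225

225


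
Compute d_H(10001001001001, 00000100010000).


XOR: 10001101011001
Count of 1s: 7

7


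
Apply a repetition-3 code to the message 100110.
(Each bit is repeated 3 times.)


Each bit -> 3 copies

111000000111111000


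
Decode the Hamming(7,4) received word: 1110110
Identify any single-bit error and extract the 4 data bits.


Syndrome = 3: error at position 3

Data: 0110 (corrected bit 3)


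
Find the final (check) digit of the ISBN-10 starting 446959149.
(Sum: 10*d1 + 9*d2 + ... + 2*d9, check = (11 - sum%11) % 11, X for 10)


Weighted sum: 296
296 mod 11 = 10

Check digit: 1


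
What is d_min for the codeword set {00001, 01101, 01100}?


Comparing all pairs, minimum distance: 1
Can detect 0 errors, correct 0 errors

1


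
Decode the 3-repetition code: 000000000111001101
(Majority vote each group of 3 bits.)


Groups: 000, 000, 000, 111, 001, 101
Majority votes: 000101

000101


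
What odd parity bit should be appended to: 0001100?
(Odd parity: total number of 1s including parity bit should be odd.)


Number of 1s in data: 2
Parity bit: 1

1


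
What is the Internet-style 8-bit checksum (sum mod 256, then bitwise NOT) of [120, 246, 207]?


Sum = 573 mod 256 = 61
Complement = 194

194


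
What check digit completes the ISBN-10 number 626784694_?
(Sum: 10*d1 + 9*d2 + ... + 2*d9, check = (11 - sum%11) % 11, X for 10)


Weighted sum: 302
302 mod 11 = 5

Check digit: 6


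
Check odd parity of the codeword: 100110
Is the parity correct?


Number of 1s: 3

Yes, parity is correct (3 ones)


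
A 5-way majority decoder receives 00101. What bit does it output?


Ones: 2 out of 5
Threshold: 3

0 (2/5 voted 1)


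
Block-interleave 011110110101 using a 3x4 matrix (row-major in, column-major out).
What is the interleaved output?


Matrix:
  0111
  1011
  0101
Read columns: 010101110111

010101110111


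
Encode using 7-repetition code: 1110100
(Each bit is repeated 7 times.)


Each bit -> 7 copies

1111111111111111111110000000111111100000000000000


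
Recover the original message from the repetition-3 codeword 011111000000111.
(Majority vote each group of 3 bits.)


Groups: 011, 111, 000, 000, 111
Majority votes: 11001

11001


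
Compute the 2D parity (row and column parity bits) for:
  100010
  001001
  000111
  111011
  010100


Row parities: 00110
Column parities: 000011

Row P: 00110, Col P: 000011, Corner: 0


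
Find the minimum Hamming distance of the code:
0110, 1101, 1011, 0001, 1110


Comparing all pairs, minimum distance: 1
Can detect 0 errors, correct 0 errors

1


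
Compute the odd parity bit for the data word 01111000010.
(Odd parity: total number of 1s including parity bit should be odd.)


Number of 1s in data: 5
Parity bit: 0

0


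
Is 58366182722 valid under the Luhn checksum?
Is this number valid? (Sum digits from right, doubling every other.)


Luhn sum = 51
51 mod 10 = 1

Invalid (Luhn sum mod 10 = 1)


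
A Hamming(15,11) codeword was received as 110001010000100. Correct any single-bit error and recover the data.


Syndrome = 0: no error detected

Data: 00100000100 (no errors)


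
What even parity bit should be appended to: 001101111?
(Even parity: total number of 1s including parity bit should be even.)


Number of 1s in data: 6
Parity bit: 0

0


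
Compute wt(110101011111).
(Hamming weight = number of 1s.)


Counting 1s in 110101011111

9


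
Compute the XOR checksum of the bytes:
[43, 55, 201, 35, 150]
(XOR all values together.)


XOR chain: 43 ^ 55 ^ 201 ^ 35 ^ 150 = 96

96


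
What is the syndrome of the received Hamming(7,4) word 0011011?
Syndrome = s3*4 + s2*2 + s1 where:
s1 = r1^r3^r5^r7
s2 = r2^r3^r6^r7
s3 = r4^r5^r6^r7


s1=0, s2=1, s3=1

Syndrome = 6 (error at position 6)


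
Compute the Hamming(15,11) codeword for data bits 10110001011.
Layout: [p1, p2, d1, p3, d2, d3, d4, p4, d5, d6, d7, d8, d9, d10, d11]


Parity bits: p1=1, p2=1, p3=1, p4=1

111101110001011


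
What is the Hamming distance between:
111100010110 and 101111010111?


XOR: 010011000001
Count of 1s: 4

4


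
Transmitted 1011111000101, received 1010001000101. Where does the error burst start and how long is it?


XOR: 0001110000000

Burst at position 3, length 3


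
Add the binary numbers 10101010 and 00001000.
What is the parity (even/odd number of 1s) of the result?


10101010 = 170
00001000 = 8
Sum = 178 = 10110010
1s count = 4

even parity (4 ones in 10110010)


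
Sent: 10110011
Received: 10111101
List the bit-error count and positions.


XOR: 00001110

3 error(s) at position(s): 4, 5, 6


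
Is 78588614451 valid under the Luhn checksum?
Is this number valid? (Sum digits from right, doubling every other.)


Luhn sum = 52
52 mod 10 = 2

Invalid (Luhn sum mod 10 = 2)


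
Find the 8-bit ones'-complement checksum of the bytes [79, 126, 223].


Sum = 428 mod 256 = 172
Complement = 83

83


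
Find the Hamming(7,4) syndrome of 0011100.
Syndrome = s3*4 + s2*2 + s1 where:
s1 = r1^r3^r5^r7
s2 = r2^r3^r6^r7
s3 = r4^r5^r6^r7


s1=0, s2=1, s3=0

Syndrome = 2 (error at position 2)


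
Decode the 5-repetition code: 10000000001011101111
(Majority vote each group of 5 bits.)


Groups: 10000, 00000, 10111, 01111
Majority votes: 0011

0011


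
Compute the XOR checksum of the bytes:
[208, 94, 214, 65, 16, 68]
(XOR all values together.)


XOR chain: 208 ^ 94 ^ 214 ^ 65 ^ 16 ^ 68 = 77

77


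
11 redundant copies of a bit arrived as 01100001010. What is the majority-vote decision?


Ones: 4 out of 11
Threshold: 6

0 (4/11 voted 1)


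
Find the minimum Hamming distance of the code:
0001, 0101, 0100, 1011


Comparing all pairs, minimum distance: 1
Can detect 0 errors, correct 0 errors

1


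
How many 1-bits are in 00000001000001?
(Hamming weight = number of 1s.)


Counting 1s in 00000001000001

2


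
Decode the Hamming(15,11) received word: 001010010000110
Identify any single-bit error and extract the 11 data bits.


Syndrome = 13: error at position 13

Data: 11000000010 (corrected bit 13)


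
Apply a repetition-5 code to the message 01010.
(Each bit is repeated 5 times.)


Each bit -> 5 copies

0000011111000001111100000


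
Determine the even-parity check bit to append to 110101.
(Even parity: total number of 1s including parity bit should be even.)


Number of 1s in data: 4
Parity bit: 0

0


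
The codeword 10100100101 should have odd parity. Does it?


Number of 1s: 5

Yes, parity is correct (5 ones)


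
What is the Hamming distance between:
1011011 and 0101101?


XOR: 1110110
Count of 1s: 5

5


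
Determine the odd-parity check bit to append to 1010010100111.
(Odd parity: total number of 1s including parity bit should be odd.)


Number of 1s in data: 7
Parity bit: 0

0


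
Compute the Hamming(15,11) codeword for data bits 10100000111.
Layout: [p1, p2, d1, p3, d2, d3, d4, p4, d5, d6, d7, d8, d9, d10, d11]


Parity bits: p1=1, p2=0, p3=0, p4=1

101001010000111


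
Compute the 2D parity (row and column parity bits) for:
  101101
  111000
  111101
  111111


Row parities: 0110
Column parities: 010111

Row P: 0110, Col P: 010111, Corner: 0


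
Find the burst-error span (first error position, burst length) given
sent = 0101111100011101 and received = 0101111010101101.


XOR: 0000000110110000

Burst at position 7, length 5


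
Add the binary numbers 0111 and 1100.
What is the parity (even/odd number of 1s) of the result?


0111 = 7
1100 = 12
Sum = 19 = 10011
1s count = 3

odd parity (3 ones in 10011)


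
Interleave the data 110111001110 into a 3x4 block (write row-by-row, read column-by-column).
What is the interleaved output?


Matrix:
  1101
  1100
  1110
Read columns: 111111001100

111111001100


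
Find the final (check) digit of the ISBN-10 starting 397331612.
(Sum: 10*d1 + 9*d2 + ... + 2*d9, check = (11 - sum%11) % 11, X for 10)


Weighted sum: 242
242 mod 11 = 0

Check digit: 0


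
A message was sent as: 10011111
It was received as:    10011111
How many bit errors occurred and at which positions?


XOR: 00000000

0 errors (received matches sent)


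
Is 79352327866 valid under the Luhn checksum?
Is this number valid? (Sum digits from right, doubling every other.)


Luhn sum = 52
52 mod 10 = 2

Invalid (Luhn sum mod 10 = 2)


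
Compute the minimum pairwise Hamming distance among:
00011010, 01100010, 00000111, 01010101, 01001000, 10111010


Comparing all pairs, minimum distance: 2
Can detect 1 errors, correct 0 errors

2


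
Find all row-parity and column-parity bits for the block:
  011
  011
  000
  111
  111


Row parities: 00011
Column parities: 000

Row P: 00011, Col P: 000, Corner: 0


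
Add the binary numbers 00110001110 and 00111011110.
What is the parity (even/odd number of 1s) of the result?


00110001110 = 398
00111011110 = 478
Sum = 876 = 1101101100
1s count = 6

even parity (6 ones in 1101101100)


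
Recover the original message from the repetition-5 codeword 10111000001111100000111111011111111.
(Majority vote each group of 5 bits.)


Groups: 10111, 00000, 11111, 00000, 11111, 10111, 11111
Majority votes: 1010111

1010111


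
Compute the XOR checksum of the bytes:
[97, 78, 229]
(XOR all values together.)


XOR chain: 97 ^ 78 ^ 229 = 202

202


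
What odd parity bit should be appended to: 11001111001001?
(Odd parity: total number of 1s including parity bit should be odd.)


Number of 1s in data: 8
Parity bit: 1

1


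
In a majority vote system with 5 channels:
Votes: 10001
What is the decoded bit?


Ones: 2 out of 5
Threshold: 3

0 (2/5 voted 1)


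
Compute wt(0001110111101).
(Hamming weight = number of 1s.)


Counting 1s in 0001110111101

8


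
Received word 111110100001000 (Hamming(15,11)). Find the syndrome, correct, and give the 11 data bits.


Syndrome = 10: error at position 10

Data: 11010101000 (corrected bit 10)


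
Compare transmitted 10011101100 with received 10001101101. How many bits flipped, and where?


XOR: 00010000001

2 error(s) at position(s): 3, 10


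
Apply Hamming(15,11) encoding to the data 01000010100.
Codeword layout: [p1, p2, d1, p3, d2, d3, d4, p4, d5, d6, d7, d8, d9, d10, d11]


Parity bits: p1=1, p2=1, p3=0, p4=0

110010000010100


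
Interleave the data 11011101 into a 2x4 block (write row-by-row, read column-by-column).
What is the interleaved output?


Matrix:
  1101
  1101
Read columns: 11110011

11110011


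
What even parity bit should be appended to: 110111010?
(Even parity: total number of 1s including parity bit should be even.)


Number of 1s in data: 6
Parity bit: 0

0


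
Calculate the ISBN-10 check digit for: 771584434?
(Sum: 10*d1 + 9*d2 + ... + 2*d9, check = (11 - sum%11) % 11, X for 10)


Weighted sum: 277
277 mod 11 = 2

Check digit: 9


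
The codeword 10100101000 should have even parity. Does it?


Number of 1s: 4

Yes, parity is correct (4 ones)


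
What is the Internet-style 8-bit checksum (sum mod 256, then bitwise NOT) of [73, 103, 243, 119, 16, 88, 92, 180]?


Sum = 914 mod 256 = 146
Complement = 109

109


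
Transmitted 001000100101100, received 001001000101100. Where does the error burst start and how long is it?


XOR: 000001100000000

Burst at position 5, length 2


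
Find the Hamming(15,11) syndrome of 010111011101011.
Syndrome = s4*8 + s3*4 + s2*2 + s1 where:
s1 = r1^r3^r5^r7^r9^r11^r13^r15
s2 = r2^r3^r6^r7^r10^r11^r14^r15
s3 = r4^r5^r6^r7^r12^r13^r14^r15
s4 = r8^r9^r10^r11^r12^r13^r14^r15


s1=1, s2=1, s3=0, s4=0

Syndrome = 3 (error at position 3)


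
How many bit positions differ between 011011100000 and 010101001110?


XOR: 001110101110
Count of 1s: 7

7


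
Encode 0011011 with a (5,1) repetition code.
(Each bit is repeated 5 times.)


Each bit -> 5 copies

00000000001111111111000001111111111


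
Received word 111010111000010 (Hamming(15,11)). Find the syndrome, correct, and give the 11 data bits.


Syndrome = 13: error at position 13

Data: 11011000110 (corrected bit 13)


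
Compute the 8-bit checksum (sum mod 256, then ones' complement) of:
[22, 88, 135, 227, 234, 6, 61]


Sum = 773 mod 256 = 5
Complement = 250

250


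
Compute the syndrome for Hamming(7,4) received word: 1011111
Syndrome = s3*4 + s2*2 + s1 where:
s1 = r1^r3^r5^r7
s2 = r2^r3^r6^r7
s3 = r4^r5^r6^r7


s1=0, s2=1, s3=0

Syndrome = 2 (error at position 2)


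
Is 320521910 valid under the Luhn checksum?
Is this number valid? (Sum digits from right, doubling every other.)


Luhn sum = 23
23 mod 10 = 3

Invalid (Luhn sum mod 10 = 3)


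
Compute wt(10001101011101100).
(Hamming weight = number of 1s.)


Counting 1s in 10001101011101100

9


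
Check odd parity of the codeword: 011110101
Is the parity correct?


Number of 1s: 6

No, parity error (6 ones)


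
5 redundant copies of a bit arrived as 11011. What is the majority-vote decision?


Ones: 4 out of 5
Threshold: 3

1 (4/5 voted 1)


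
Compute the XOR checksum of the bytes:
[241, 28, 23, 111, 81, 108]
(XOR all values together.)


XOR chain: 241 ^ 28 ^ 23 ^ 111 ^ 81 ^ 108 = 168

168


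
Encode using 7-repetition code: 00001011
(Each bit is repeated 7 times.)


Each bit -> 7 copies

00000000000000000000000000001111111000000011111111111111


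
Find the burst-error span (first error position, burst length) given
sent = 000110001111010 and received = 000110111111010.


XOR: 000000110000000

Burst at position 6, length 2


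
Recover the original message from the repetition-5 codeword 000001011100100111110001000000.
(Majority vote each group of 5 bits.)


Groups: 00000, 10111, 00100, 11111, 00010, 00000
Majority votes: 010100

010100


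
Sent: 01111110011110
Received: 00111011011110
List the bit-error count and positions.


XOR: 01000101000000

3 error(s) at position(s): 1, 5, 7


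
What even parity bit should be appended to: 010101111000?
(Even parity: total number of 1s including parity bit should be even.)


Number of 1s in data: 6
Parity bit: 0

0


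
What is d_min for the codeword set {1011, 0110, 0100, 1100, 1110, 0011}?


Comparing all pairs, minimum distance: 1
Can detect 0 errors, correct 0 errors

1


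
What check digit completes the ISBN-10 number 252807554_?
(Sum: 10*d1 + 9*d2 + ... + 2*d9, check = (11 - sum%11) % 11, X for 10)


Weighted sum: 215
215 mod 11 = 6

Check digit: 5


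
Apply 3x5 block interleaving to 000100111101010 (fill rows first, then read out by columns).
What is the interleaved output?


Matrix:
  00010
  01111
  01010
Read columns: 000011010111010

000011010111010


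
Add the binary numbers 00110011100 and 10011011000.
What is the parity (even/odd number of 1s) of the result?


00110011100 = 412
10011011000 = 1240
Sum = 1652 = 11001110100
1s count = 6

even parity (6 ones in 11001110100)


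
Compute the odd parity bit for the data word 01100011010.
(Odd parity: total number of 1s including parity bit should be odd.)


Number of 1s in data: 5
Parity bit: 0

0


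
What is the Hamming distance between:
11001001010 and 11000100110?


XOR: 00001101100
Count of 1s: 4

4


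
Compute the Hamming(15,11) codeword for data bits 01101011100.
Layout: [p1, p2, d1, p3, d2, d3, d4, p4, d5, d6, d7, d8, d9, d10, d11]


Parity bits: p1=0, p2=0, p3=0, p4=0

000011001011100


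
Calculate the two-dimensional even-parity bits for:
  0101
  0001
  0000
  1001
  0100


Row parities: 01001
Column parities: 1001

Row P: 01001, Col P: 1001, Corner: 0


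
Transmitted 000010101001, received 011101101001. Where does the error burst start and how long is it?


XOR: 011111000000

Burst at position 1, length 5


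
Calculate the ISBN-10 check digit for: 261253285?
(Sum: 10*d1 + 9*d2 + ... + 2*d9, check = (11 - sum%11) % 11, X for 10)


Weighted sum: 183
183 mod 11 = 7

Check digit: 4


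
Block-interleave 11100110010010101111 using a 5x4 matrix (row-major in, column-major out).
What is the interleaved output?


Matrix:
  1110
  0110
  0100
  1010
  1111
Read columns: 10011111011101100001

10011111011101100001


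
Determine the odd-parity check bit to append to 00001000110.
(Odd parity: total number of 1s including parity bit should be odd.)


Number of 1s in data: 3
Parity bit: 0

0


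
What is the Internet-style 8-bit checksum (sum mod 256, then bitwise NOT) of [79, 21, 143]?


Sum = 243 mod 256 = 243
Complement = 12

12


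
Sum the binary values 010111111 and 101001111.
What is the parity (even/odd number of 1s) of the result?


010111111 = 191
101001111 = 335
Sum = 526 = 1000001110
1s count = 4

even parity (4 ones in 1000001110)


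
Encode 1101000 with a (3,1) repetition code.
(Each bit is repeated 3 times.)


Each bit -> 3 copies

111111000111000000000


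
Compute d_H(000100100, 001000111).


XOR: 001100011
Count of 1s: 4

4


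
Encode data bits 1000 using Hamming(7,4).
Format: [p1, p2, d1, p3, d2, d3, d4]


Parity bits: p1=1, p2=1, p3=0

1110000


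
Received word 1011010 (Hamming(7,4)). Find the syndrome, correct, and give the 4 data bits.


Syndrome = 0: no error detected

Data: 1010 (no errors)


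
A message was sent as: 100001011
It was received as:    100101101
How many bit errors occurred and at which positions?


XOR: 000100110

3 error(s) at position(s): 3, 6, 7


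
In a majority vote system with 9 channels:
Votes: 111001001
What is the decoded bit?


Ones: 5 out of 9
Threshold: 5

1 (5/9 voted 1)


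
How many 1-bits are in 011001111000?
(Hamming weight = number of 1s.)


Counting 1s in 011001111000

6


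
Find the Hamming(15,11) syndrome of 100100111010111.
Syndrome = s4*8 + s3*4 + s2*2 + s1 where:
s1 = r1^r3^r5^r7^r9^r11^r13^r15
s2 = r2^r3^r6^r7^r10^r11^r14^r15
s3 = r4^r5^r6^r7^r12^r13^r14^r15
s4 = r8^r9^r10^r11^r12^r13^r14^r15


s1=0, s2=0, s3=1, s4=0

Syndrome = 4 (error at position 4)


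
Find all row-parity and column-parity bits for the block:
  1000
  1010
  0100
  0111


Row parities: 1011
Column parities: 0001

Row P: 1011, Col P: 0001, Corner: 1


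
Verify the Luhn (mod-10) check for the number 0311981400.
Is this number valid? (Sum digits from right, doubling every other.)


Luhn sum = 29
29 mod 10 = 9

Invalid (Luhn sum mod 10 = 9)


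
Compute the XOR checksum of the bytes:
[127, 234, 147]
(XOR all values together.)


XOR chain: 127 ^ 234 ^ 147 = 6

6


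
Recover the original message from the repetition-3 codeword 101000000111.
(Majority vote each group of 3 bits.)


Groups: 101, 000, 000, 111
Majority votes: 1001

1001


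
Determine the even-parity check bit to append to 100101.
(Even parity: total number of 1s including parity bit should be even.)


Number of 1s in data: 3
Parity bit: 1

1


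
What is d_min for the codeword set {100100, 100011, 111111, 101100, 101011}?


Comparing all pairs, minimum distance: 1
Can detect 0 errors, correct 0 errors

1


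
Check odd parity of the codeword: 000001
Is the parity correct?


Number of 1s: 1

Yes, parity is correct (1 ones)


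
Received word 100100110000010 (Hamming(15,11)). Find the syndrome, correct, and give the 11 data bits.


Syndrome = 4: error at position 4

Data: 00010000010 (corrected bit 4)


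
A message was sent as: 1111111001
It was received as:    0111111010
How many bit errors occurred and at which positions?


XOR: 1000000011

3 error(s) at position(s): 0, 8, 9


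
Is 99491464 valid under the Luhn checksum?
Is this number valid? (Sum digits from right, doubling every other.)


Luhn sum = 48
48 mod 10 = 8

Invalid (Luhn sum mod 10 = 8)


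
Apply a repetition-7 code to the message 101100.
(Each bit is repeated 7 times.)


Each bit -> 7 copies

111111100000001111111111111100000000000000


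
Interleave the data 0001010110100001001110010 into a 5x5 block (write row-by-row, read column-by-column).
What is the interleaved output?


Matrix:
  00010
  10110
  10000
  10011
  10010
Read columns: 0111100000010001101100010

0111100000010001101100010


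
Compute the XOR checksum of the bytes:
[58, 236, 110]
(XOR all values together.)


XOR chain: 58 ^ 236 ^ 110 = 184

184


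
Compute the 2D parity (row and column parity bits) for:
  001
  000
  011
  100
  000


Row parities: 10010
Column parities: 110

Row P: 10010, Col P: 110, Corner: 0


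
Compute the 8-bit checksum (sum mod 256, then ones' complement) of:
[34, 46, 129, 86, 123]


Sum = 418 mod 256 = 162
Complement = 93

93


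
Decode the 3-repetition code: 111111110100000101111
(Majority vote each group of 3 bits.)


Groups: 111, 111, 110, 100, 000, 101, 111
Majority votes: 1110011

1110011


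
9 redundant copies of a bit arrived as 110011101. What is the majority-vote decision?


Ones: 6 out of 9
Threshold: 5

1 (6/9 voted 1)


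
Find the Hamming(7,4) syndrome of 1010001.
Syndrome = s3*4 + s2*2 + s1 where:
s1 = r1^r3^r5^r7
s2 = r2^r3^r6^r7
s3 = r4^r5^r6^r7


s1=1, s2=0, s3=1

Syndrome = 5 (error at position 5)


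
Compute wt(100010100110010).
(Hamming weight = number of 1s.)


Counting 1s in 100010100110010

6


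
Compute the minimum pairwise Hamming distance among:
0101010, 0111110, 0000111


Comparing all pairs, minimum distance: 2
Can detect 1 errors, correct 0 errors

2


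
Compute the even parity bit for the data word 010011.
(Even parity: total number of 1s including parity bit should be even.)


Number of 1s in data: 3
Parity bit: 1

1


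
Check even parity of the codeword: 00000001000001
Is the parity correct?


Number of 1s: 2

Yes, parity is correct (2 ones)


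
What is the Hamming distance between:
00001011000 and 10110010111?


XOR: 10111001111
Count of 1s: 8

8


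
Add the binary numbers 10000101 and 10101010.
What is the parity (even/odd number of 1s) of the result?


10000101 = 133
10101010 = 170
Sum = 303 = 100101111
1s count = 6

even parity (6 ones in 100101111)


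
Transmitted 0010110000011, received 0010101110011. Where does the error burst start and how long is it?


XOR: 0000011110000

Burst at position 5, length 4


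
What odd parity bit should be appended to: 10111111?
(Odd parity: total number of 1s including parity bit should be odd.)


Number of 1s in data: 7
Parity bit: 0

0


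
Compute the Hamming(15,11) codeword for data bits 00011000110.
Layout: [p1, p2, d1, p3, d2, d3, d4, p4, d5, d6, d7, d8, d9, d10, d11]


Parity bits: p1=1, p2=0, p3=1, p4=1

100100111000110


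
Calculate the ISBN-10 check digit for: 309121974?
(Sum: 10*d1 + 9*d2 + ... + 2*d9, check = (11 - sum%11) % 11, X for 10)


Weighted sum: 191
191 mod 11 = 4

Check digit: 7


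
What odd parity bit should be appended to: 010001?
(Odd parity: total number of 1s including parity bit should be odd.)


Number of 1s in data: 2
Parity bit: 1

1


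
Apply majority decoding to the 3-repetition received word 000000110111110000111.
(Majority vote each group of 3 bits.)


Groups: 000, 000, 110, 111, 110, 000, 111
Majority votes: 0011101

0011101


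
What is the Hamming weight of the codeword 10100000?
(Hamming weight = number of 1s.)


Counting 1s in 10100000

2


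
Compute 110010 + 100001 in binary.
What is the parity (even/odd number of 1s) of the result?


110010 = 50
100001 = 33
Sum = 83 = 1010011
1s count = 4

even parity (4 ones in 1010011)


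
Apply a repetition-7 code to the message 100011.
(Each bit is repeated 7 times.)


Each bit -> 7 copies

111111100000000000000000000011111111111111


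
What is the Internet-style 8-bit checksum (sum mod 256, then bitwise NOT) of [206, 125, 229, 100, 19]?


Sum = 679 mod 256 = 167
Complement = 88

88


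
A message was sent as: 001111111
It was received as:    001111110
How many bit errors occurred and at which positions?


XOR: 000000001

1 error(s) at position(s): 8


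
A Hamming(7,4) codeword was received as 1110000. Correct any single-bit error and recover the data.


Syndrome = 0: no error detected

Data: 1000 (no errors)


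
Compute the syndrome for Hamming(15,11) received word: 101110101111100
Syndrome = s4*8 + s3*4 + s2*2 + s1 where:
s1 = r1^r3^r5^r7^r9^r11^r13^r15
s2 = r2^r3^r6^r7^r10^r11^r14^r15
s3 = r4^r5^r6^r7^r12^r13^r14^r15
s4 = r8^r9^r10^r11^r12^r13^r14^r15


s1=1, s2=0, s3=1, s4=1

Syndrome = 13 (error at position 13)


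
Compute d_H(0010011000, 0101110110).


XOR: 0111101110
Count of 1s: 7

7


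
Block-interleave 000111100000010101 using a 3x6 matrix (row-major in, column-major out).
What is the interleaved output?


Matrix:
  000111
  100000
  010101
Read columns: 010001000101100101

010001000101100101


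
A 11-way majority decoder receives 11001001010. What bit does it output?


Ones: 5 out of 11
Threshold: 6

0 (5/11 voted 1)


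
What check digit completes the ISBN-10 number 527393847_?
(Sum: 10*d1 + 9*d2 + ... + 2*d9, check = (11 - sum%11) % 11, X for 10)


Weighted sum: 272
272 mod 11 = 8

Check digit: 3


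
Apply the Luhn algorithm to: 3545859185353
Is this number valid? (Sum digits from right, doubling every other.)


Luhn sum = 45
45 mod 10 = 5

Invalid (Luhn sum mod 10 = 5)


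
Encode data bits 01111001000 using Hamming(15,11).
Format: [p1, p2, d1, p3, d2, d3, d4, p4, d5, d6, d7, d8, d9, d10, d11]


Parity bits: p1=1, p2=0, p3=0, p4=0

100011101001000


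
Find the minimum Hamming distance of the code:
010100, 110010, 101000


Comparing all pairs, minimum distance: 3
Can detect 2 errors, correct 1 errors

3


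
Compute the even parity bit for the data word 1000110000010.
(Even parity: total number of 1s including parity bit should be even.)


Number of 1s in data: 4
Parity bit: 0

0


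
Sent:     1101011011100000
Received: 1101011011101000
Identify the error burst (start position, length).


XOR: 0000000000001000

Burst at position 12, length 1


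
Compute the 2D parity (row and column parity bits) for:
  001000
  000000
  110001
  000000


Row parities: 1010
Column parities: 111001

Row P: 1010, Col P: 111001, Corner: 0


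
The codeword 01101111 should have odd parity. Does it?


Number of 1s: 6

No, parity error (6 ones)


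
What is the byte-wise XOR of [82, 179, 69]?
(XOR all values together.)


XOR chain: 82 ^ 179 ^ 69 = 164

164


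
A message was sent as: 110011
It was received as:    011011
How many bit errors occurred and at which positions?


XOR: 101000

2 error(s) at position(s): 0, 2


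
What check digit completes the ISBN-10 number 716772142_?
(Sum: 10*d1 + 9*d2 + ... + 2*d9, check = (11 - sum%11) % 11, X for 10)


Weighted sum: 248
248 mod 11 = 6

Check digit: 5


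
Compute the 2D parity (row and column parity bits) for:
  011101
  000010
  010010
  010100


Row parities: 0100
Column parities: 011001

Row P: 0100, Col P: 011001, Corner: 1


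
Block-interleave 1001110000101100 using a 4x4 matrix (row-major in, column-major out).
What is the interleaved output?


Matrix:
  1001
  1100
  0010
  1100
Read columns: 1101010100101000

1101010100101000


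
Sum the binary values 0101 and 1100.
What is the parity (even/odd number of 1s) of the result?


0101 = 5
1100 = 12
Sum = 17 = 10001
1s count = 2

even parity (2 ones in 10001)


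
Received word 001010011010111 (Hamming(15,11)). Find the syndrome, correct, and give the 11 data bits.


Syndrome = 0: no error detected

Data: 11001010111 (no errors)


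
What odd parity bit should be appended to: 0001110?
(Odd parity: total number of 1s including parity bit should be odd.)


Number of 1s in data: 3
Parity bit: 0

0


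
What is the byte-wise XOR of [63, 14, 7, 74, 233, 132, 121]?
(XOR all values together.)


XOR chain: 63 ^ 14 ^ 7 ^ 74 ^ 233 ^ 132 ^ 121 = 104

104


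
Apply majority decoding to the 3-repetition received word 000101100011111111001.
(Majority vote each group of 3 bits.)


Groups: 000, 101, 100, 011, 111, 111, 001
Majority votes: 0101110

0101110


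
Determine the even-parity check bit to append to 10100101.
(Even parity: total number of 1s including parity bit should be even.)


Number of 1s in data: 4
Parity bit: 0

0


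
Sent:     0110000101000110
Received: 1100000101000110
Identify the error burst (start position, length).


XOR: 1010000000000000

Burst at position 0, length 3


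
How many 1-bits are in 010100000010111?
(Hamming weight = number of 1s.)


Counting 1s in 010100000010111

6


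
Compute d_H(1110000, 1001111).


XOR: 0111111
Count of 1s: 6

6


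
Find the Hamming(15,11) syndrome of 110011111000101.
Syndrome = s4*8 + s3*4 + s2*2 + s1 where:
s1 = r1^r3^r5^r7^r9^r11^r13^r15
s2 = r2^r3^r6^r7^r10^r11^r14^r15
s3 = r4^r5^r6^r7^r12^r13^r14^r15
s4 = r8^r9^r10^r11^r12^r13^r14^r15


s1=0, s2=0, s3=1, s4=0

Syndrome = 4 (error at position 4)


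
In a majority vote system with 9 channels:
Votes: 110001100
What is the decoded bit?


Ones: 4 out of 9
Threshold: 5

0 (4/9 voted 1)


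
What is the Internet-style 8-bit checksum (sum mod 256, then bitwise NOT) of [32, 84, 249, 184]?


Sum = 549 mod 256 = 37
Complement = 218

218


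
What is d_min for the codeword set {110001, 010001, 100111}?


Comparing all pairs, minimum distance: 1
Can detect 0 errors, correct 0 errors

1


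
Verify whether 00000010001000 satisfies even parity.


Number of 1s: 2

Yes, parity is correct (2 ones)


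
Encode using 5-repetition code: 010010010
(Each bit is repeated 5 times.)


Each bit -> 5 copies

000001111100000000001111100000000001111100000
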